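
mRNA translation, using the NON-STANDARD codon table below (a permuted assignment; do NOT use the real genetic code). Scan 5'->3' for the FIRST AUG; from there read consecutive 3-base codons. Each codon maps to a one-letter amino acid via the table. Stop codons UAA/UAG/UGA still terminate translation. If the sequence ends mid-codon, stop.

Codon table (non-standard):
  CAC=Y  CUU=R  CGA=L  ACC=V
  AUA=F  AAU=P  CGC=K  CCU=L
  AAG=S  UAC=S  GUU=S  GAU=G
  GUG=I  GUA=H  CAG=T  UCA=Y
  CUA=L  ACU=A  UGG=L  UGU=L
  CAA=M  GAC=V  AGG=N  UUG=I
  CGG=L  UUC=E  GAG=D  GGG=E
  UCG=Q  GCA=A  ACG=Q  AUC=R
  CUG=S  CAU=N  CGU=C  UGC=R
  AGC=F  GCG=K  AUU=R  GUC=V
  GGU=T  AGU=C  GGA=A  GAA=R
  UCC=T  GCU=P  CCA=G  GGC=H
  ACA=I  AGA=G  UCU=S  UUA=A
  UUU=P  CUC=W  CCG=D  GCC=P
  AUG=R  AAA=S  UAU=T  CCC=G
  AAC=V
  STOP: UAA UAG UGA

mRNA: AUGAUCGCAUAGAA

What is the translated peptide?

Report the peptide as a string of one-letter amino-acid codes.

Answer: RRA

Derivation:
start AUG at pos 0
pos 0: AUG -> R; peptide=R
pos 3: AUC -> R; peptide=RR
pos 6: GCA -> A; peptide=RRA
pos 9: UAG -> STOP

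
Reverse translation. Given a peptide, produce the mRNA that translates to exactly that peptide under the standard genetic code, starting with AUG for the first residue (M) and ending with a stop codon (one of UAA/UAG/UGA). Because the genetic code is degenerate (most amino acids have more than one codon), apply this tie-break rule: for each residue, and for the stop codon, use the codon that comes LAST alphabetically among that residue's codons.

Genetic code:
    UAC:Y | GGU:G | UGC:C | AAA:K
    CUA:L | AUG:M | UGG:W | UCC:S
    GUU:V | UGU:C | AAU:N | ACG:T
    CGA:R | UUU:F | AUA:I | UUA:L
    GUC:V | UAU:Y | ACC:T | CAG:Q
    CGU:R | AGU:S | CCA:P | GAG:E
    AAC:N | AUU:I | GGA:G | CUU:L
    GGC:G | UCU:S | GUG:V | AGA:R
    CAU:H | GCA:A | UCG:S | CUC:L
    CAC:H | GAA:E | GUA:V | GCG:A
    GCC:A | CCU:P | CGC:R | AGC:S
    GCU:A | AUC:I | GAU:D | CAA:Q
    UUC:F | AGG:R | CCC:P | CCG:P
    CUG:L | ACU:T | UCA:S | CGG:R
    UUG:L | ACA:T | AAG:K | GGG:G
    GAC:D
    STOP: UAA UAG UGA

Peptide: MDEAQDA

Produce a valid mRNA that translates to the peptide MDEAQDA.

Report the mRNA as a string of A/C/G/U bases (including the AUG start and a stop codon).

Answer: mRNA: AUGGAUGAGGCUCAGGAUGCUUGA

Derivation:
residue 1: M -> AUG (start codon)
residue 2: D codons sorted = GAC,GAU -> pick last = GAU
residue 3: E codons sorted = GAA,GAG -> pick last = GAG
residue 4: A codons sorted = GCA,GCC,GCG,GCU -> pick last = GCU
residue 5: Q codons sorted = CAA,CAG -> pick last = CAG
residue 6: D codons sorted = GAC,GAU -> pick last = GAU
residue 7: A codons sorted = GCA,GCC,GCG,GCU -> pick last = GCU
terminator: stop codons sorted = UAA,UAG,UGA -> pick last = UGA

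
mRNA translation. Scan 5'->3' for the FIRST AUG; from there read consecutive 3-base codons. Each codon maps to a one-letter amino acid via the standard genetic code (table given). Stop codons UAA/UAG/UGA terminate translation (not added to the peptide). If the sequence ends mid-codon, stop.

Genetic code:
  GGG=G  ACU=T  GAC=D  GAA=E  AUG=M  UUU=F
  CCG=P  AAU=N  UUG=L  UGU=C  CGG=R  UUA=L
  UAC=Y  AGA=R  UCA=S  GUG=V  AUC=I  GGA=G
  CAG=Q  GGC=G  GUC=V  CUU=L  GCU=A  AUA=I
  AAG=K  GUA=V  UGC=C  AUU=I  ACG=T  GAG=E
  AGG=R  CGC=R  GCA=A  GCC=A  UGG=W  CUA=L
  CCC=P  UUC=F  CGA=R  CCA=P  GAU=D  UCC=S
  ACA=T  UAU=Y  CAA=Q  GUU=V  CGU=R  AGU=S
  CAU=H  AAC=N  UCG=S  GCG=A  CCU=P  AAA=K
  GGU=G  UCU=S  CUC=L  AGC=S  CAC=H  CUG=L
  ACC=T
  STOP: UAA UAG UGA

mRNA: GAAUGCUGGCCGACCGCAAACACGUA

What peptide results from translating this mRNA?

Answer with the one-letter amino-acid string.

Answer: MLADRKHV

Derivation:
start AUG at pos 2
pos 2: AUG -> M; peptide=M
pos 5: CUG -> L; peptide=ML
pos 8: GCC -> A; peptide=MLA
pos 11: GAC -> D; peptide=MLAD
pos 14: CGC -> R; peptide=MLADR
pos 17: AAA -> K; peptide=MLADRK
pos 20: CAC -> H; peptide=MLADRKH
pos 23: GUA -> V; peptide=MLADRKHV
pos 26: only 0 nt remain (<3), stop (end of mRNA)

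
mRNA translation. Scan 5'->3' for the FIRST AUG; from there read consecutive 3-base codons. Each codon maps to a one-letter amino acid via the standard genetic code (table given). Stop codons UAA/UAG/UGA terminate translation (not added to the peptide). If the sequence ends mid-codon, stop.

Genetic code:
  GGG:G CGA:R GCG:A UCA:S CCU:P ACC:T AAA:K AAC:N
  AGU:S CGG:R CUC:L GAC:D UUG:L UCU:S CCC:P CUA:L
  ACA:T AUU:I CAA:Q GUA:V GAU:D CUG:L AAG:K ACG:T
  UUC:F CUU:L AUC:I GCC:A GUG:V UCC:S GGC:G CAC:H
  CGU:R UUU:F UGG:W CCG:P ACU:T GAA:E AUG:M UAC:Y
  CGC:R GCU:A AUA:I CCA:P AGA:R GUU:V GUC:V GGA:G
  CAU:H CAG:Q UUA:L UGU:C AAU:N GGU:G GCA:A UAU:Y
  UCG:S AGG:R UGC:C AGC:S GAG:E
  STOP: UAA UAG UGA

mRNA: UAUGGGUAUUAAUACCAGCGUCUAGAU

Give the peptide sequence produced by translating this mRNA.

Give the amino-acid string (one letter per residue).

start AUG at pos 1
pos 1: AUG -> M; peptide=M
pos 4: GGU -> G; peptide=MG
pos 7: AUU -> I; peptide=MGI
pos 10: AAU -> N; peptide=MGIN
pos 13: ACC -> T; peptide=MGINT
pos 16: AGC -> S; peptide=MGINTS
pos 19: GUC -> V; peptide=MGINTSV
pos 22: UAG -> STOP

Answer: MGINTSV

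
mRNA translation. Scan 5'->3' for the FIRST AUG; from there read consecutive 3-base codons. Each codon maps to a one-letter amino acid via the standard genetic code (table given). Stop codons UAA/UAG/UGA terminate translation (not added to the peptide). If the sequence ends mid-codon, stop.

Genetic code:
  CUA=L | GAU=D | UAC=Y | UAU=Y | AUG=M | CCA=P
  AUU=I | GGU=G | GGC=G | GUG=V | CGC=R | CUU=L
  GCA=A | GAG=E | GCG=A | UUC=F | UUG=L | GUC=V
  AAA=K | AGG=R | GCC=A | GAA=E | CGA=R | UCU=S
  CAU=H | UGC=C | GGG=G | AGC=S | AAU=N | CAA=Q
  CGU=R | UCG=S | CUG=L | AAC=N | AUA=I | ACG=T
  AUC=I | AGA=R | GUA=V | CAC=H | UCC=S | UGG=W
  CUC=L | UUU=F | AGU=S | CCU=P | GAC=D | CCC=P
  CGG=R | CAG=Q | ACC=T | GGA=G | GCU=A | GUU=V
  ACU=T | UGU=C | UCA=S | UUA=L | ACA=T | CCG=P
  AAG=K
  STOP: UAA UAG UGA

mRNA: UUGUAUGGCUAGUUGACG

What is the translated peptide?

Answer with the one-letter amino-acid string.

start AUG at pos 4
pos 4: AUG -> M; peptide=M
pos 7: GCU -> A; peptide=MA
pos 10: AGU -> S; peptide=MAS
pos 13: UGA -> STOP

Answer: MAS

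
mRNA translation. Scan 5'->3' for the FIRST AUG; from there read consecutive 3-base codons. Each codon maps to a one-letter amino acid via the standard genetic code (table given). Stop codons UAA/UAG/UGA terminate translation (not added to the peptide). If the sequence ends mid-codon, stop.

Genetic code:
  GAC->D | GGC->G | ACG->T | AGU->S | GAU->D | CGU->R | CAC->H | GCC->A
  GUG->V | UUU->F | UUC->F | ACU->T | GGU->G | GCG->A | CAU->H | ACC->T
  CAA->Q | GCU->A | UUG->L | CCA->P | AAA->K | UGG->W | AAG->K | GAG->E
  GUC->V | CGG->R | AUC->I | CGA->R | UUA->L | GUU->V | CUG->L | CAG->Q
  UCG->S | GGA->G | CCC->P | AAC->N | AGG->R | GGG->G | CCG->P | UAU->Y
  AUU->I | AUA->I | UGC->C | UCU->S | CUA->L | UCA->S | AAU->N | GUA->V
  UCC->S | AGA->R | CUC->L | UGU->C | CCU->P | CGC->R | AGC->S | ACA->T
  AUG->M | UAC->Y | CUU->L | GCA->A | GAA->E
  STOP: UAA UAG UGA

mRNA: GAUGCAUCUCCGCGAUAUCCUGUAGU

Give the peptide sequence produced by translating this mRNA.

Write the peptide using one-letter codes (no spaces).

start AUG at pos 1
pos 1: AUG -> M; peptide=M
pos 4: CAU -> H; peptide=MH
pos 7: CUC -> L; peptide=MHL
pos 10: CGC -> R; peptide=MHLR
pos 13: GAU -> D; peptide=MHLRD
pos 16: AUC -> I; peptide=MHLRDI
pos 19: CUG -> L; peptide=MHLRDIL
pos 22: UAG -> STOP

Answer: MHLRDIL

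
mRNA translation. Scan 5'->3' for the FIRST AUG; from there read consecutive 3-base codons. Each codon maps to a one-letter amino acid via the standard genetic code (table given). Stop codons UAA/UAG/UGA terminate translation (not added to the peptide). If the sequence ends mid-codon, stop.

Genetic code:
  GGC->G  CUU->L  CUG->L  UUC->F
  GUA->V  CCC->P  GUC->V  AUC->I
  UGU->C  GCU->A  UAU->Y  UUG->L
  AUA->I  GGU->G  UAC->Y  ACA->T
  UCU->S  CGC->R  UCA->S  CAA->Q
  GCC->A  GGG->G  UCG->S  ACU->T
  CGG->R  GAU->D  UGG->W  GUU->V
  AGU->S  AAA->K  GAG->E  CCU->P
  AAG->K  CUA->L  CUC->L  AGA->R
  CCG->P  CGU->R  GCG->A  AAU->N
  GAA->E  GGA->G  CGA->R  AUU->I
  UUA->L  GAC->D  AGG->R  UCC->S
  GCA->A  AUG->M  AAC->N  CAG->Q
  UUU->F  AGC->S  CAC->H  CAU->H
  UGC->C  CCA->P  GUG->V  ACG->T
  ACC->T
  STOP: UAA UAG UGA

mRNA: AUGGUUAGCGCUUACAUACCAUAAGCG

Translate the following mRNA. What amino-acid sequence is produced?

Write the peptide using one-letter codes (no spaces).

start AUG at pos 0
pos 0: AUG -> M; peptide=M
pos 3: GUU -> V; peptide=MV
pos 6: AGC -> S; peptide=MVS
pos 9: GCU -> A; peptide=MVSA
pos 12: UAC -> Y; peptide=MVSAY
pos 15: AUA -> I; peptide=MVSAYI
pos 18: CCA -> P; peptide=MVSAYIP
pos 21: UAA -> STOP

Answer: MVSAYIP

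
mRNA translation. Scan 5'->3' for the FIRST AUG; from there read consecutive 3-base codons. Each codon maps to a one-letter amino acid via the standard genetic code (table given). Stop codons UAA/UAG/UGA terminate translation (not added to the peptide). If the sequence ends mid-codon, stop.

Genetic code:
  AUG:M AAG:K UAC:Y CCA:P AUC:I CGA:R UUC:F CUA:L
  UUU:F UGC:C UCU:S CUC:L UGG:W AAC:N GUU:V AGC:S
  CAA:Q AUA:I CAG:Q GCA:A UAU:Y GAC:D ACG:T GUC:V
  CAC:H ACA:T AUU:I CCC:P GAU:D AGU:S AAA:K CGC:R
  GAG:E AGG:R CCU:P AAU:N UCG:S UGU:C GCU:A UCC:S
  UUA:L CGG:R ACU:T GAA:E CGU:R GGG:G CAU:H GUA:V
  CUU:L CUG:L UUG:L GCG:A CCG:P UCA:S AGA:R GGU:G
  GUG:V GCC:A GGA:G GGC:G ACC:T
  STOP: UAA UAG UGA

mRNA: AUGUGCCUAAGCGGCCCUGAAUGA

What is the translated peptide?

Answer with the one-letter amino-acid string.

start AUG at pos 0
pos 0: AUG -> M; peptide=M
pos 3: UGC -> C; peptide=MC
pos 6: CUA -> L; peptide=MCL
pos 9: AGC -> S; peptide=MCLS
pos 12: GGC -> G; peptide=MCLSG
pos 15: CCU -> P; peptide=MCLSGP
pos 18: GAA -> E; peptide=MCLSGPE
pos 21: UGA -> STOP

Answer: MCLSGPE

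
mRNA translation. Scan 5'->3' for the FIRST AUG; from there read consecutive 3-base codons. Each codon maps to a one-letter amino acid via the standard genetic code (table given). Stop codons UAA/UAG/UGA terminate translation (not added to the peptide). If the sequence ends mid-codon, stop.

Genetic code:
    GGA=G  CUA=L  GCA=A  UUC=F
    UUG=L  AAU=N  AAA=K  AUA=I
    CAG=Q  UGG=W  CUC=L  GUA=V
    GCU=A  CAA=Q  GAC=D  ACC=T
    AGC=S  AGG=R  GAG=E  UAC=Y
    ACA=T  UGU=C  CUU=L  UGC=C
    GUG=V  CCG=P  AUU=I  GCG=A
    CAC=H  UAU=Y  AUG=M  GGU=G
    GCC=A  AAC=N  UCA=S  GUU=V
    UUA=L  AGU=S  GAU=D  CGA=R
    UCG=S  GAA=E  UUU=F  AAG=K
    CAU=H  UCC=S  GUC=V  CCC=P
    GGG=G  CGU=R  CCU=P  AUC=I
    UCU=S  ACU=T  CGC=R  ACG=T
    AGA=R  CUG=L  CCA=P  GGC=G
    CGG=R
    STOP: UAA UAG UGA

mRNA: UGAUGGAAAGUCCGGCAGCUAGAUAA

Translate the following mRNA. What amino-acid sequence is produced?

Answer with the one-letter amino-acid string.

Answer: MESPAAR

Derivation:
start AUG at pos 2
pos 2: AUG -> M; peptide=M
pos 5: GAA -> E; peptide=ME
pos 8: AGU -> S; peptide=MES
pos 11: CCG -> P; peptide=MESP
pos 14: GCA -> A; peptide=MESPA
pos 17: GCU -> A; peptide=MESPAA
pos 20: AGA -> R; peptide=MESPAAR
pos 23: UAA -> STOP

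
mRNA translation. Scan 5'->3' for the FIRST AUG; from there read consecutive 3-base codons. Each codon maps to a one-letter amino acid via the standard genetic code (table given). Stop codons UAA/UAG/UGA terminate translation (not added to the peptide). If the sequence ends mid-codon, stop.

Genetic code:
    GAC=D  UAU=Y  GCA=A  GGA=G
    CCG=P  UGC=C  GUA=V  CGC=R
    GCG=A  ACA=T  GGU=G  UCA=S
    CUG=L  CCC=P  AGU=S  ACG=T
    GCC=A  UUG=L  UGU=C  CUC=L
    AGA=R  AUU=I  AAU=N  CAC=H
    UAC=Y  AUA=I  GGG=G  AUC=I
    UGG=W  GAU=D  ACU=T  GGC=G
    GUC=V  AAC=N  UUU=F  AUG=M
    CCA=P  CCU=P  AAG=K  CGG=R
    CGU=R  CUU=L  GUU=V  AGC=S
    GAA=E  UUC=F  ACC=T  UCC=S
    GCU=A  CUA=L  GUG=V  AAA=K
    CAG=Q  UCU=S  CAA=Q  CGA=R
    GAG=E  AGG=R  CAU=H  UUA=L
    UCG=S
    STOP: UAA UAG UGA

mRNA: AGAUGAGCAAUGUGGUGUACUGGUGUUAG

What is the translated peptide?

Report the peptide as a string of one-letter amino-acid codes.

Answer: MSNVVYWC

Derivation:
start AUG at pos 2
pos 2: AUG -> M; peptide=M
pos 5: AGC -> S; peptide=MS
pos 8: AAU -> N; peptide=MSN
pos 11: GUG -> V; peptide=MSNV
pos 14: GUG -> V; peptide=MSNVV
pos 17: UAC -> Y; peptide=MSNVVY
pos 20: UGG -> W; peptide=MSNVVYW
pos 23: UGU -> C; peptide=MSNVVYWC
pos 26: UAG -> STOP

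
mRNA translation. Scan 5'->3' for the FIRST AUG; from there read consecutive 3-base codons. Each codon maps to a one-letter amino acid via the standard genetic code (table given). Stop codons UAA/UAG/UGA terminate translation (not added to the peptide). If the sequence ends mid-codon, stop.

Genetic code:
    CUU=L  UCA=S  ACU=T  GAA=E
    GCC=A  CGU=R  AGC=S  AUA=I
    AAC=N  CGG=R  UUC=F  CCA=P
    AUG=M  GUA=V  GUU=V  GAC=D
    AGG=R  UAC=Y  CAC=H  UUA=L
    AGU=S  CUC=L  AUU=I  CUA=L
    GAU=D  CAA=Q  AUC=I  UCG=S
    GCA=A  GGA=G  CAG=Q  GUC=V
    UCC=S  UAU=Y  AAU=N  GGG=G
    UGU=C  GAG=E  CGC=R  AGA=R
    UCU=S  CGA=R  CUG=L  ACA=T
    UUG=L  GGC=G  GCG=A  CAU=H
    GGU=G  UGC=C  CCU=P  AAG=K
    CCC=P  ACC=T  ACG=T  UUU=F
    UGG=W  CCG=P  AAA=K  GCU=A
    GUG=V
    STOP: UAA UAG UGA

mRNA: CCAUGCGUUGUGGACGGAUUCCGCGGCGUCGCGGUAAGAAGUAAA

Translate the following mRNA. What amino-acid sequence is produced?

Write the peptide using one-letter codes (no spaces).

Answer: MRCGRIPRRRGKK

Derivation:
start AUG at pos 2
pos 2: AUG -> M; peptide=M
pos 5: CGU -> R; peptide=MR
pos 8: UGU -> C; peptide=MRC
pos 11: GGA -> G; peptide=MRCG
pos 14: CGG -> R; peptide=MRCGR
pos 17: AUU -> I; peptide=MRCGRI
pos 20: CCG -> P; peptide=MRCGRIP
pos 23: CGG -> R; peptide=MRCGRIPR
pos 26: CGU -> R; peptide=MRCGRIPRR
pos 29: CGC -> R; peptide=MRCGRIPRRR
pos 32: GGU -> G; peptide=MRCGRIPRRRG
pos 35: AAG -> K; peptide=MRCGRIPRRRGK
pos 38: AAG -> K; peptide=MRCGRIPRRRGKK
pos 41: UAA -> STOP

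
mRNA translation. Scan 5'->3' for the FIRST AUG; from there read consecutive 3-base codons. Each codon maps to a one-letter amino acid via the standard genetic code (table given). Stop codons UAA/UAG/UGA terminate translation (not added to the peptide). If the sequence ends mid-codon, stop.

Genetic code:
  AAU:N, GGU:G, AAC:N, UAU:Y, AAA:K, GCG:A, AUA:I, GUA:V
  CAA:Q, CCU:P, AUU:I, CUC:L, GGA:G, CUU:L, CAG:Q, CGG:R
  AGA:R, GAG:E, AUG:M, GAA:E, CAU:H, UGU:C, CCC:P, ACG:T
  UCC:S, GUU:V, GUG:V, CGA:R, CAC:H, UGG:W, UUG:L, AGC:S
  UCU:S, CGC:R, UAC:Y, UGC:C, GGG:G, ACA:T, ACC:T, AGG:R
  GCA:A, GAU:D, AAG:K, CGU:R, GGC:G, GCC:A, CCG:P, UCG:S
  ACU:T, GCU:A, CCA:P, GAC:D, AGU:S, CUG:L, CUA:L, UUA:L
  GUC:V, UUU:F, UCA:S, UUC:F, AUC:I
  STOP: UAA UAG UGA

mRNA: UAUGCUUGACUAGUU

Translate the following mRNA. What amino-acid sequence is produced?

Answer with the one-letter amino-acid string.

start AUG at pos 1
pos 1: AUG -> M; peptide=M
pos 4: CUU -> L; peptide=ML
pos 7: GAC -> D; peptide=MLD
pos 10: UAG -> STOP

Answer: MLD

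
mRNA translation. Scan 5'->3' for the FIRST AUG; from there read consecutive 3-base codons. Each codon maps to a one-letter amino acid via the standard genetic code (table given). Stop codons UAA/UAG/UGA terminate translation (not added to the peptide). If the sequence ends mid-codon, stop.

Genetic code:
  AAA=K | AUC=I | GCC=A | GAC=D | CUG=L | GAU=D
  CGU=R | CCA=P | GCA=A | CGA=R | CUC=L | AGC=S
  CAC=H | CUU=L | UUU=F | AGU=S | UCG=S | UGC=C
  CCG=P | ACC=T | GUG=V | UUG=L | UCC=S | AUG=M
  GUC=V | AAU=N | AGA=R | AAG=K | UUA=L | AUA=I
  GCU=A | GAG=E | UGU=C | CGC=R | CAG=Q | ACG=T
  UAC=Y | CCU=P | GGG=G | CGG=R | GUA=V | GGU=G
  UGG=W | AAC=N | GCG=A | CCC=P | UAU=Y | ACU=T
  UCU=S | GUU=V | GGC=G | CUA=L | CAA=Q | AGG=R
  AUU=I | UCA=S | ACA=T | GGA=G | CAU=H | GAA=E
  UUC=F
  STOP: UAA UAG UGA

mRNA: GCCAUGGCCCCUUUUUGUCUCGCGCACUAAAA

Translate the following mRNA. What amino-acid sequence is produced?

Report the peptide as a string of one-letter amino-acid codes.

Answer: MAPFCLAH

Derivation:
start AUG at pos 3
pos 3: AUG -> M; peptide=M
pos 6: GCC -> A; peptide=MA
pos 9: CCU -> P; peptide=MAP
pos 12: UUU -> F; peptide=MAPF
pos 15: UGU -> C; peptide=MAPFC
pos 18: CUC -> L; peptide=MAPFCL
pos 21: GCG -> A; peptide=MAPFCLA
pos 24: CAC -> H; peptide=MAPFCLAH
pos 27: UAA -> STOP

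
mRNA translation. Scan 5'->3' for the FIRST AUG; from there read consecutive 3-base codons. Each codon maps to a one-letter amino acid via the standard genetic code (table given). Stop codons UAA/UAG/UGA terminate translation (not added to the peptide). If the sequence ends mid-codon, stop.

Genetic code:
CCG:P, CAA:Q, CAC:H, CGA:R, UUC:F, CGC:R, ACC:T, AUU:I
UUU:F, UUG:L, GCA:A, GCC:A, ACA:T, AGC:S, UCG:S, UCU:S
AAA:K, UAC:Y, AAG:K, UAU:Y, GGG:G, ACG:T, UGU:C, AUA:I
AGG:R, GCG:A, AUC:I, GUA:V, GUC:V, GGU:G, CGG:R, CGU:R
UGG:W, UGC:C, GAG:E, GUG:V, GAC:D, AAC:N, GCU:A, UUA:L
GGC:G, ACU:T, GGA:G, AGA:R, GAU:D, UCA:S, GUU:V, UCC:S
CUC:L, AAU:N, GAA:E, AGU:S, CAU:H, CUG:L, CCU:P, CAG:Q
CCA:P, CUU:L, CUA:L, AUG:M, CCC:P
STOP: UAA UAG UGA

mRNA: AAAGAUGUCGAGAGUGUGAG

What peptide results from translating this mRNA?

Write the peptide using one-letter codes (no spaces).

start AUG at pos 4
pos 4: AUG -> M; peptide=M
pos 7: UCG -> S; peptide=MS
pos 10: AGA -> R; peptide=MSR
pos 13: GUG -> V; peptide=MSRV
pos 16: UGA -> STOP

Answer: MSRV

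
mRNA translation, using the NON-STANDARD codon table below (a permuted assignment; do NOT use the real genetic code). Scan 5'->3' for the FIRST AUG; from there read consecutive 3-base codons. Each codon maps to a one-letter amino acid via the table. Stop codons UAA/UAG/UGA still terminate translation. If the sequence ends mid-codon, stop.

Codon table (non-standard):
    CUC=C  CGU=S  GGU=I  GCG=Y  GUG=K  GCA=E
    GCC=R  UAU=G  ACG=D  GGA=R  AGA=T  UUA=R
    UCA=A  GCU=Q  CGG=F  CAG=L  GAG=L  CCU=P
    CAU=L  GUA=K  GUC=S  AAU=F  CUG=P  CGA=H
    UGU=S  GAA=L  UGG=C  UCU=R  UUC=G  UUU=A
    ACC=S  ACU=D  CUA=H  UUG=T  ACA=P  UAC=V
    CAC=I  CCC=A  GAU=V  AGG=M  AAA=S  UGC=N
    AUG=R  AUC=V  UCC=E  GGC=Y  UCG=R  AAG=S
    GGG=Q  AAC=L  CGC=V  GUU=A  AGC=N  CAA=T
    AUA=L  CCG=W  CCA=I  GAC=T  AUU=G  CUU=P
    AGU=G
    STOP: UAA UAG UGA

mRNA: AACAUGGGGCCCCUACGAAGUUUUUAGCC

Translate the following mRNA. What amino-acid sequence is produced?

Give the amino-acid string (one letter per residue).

Answer: RQAHHGA

Derivation:
start AUG at pos 3
pos 3: AUG -> R; peptide=R
pos 6: GGG -> Q; peptide=RQ
pos 9: CCC -> A; peptide=RQA
pos 12: CUA -> H; peptide=RQAH
pos 15: CGA -> H; peptide=RQAHH
pos 18: AGU -> G; peptide=RQAHHG
pos 21: UUU -> A; peptide=RQAHHGA
pos 24: UAG -> STOP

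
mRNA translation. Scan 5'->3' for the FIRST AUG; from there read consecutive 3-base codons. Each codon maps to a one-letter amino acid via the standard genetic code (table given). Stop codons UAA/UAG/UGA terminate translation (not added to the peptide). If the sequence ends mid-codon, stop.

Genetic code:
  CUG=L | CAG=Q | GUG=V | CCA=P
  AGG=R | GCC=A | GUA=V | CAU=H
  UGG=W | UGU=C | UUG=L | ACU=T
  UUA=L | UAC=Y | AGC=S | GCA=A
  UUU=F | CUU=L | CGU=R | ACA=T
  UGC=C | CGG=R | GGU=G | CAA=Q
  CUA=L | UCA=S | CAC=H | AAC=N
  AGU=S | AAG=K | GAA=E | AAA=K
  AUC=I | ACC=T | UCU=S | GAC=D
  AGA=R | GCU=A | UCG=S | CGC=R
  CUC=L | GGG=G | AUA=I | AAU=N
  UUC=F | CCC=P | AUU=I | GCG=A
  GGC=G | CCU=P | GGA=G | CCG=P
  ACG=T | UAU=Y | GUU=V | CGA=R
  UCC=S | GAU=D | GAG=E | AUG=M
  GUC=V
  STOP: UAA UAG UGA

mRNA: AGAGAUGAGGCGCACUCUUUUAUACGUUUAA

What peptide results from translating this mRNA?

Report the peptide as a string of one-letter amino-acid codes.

start AUG at pos 4
pos 4: AUG -> M; peptide=M
pos 7: AGG -> R; peptide=MR
pos 10: CGC -> R; peptide=MRR
pos 13: ACU -> T; peptide=MRRT
pos 16: CUU -> L; peptide=MRRTL
pos 19: UUA -> L; peptide=MRRTLL
pos 22: UAC -> Y; peptide=MRRTLLY
pos 25: GUU -> V; peptide=MRRTLLYV
pos 28: UAA -> STOP

Answer: MRRTLLYV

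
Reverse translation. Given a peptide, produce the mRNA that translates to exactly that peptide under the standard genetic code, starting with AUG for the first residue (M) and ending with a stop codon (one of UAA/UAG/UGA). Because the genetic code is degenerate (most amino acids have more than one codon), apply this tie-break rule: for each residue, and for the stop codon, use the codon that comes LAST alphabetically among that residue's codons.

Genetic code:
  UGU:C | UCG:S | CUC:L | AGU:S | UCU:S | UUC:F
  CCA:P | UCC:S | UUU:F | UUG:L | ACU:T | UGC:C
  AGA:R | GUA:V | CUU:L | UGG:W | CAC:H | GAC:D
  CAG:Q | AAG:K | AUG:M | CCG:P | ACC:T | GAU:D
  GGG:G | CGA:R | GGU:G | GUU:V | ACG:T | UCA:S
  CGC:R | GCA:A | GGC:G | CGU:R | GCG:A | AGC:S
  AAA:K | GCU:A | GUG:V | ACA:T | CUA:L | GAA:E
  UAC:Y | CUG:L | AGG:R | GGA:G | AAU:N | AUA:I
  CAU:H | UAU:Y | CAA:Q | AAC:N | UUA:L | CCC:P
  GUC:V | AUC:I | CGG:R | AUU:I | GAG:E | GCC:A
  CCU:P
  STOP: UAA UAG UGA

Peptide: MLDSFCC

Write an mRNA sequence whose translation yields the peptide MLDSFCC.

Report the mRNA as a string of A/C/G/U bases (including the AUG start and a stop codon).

residue 1: M -> AUG (start codon)
residue 2: L codons sorted = CUA,CUC,CUG,CUU,UUA,UUG -> pick last = UUG
residue 3: D codons sorted = GAC,GAU -> pick last = GAU
residue 4: S codons sorted = AGC,AGU,UCA,UCC,UCG,UCU -> pick last = UCU
residue 5: F codons sorted = UUC,UUU -> pick last = UUU
residue 6: C codons sorted = UGC,UGU -> pick last = UGU
residue 7: C codons sorted = UGC,UGU -> pick last = UGU
terminator: stop codons sorted = UAA,UAG,UGA -> pick last = UGA

Answer: mRNA: AUGUUGGAUUCUUUUUGUUGUUGA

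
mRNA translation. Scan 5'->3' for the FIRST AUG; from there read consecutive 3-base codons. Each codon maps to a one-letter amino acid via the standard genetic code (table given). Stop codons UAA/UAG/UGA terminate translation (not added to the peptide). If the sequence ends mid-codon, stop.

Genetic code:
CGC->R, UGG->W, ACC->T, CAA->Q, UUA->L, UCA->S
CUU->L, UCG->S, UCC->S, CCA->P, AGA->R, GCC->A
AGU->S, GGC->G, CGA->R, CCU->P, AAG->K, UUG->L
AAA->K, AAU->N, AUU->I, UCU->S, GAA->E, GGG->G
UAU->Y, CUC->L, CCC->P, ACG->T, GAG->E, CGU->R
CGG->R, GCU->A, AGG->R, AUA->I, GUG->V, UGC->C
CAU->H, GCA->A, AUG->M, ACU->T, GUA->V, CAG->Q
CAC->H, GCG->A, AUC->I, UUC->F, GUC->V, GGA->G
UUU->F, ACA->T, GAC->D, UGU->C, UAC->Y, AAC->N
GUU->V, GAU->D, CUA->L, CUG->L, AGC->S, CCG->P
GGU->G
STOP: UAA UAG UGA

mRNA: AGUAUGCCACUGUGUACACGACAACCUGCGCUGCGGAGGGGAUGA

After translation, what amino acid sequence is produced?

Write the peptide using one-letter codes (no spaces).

Answer: MPLCTRQPALRRG

Derivation:
start AUG at pos 3
pos 3: AUG -> M; peptide=M
pos 6: CCA -> P; peptide=MP
pos 9: CUG -> L; peptide=MPL
pos 12: UGU -> C; peptide=MPLC
pos 15: ACA -> T; peptide=MPLCT
pos 18: CGA -> R; peptide=MPLCTR
pos 21: CAA -> Q; peptide=MPLCTRQ
pos 24: CCU -> P; peptide=MPLCTRQP
pos 27: GCG -> A; peptide=MPLCTRQPA
pos 30: CUG -> L; peptide=MPLCTRQPAL
pos 33: CGG -> R; peptide=MPLCTRQPALR
pos 36: AGG -> R; peptide=MPLCTRQPALRR
pos 39: GGA -> G; peptide=MPLCTRQPALRRG
pos 42: UGA -> STOP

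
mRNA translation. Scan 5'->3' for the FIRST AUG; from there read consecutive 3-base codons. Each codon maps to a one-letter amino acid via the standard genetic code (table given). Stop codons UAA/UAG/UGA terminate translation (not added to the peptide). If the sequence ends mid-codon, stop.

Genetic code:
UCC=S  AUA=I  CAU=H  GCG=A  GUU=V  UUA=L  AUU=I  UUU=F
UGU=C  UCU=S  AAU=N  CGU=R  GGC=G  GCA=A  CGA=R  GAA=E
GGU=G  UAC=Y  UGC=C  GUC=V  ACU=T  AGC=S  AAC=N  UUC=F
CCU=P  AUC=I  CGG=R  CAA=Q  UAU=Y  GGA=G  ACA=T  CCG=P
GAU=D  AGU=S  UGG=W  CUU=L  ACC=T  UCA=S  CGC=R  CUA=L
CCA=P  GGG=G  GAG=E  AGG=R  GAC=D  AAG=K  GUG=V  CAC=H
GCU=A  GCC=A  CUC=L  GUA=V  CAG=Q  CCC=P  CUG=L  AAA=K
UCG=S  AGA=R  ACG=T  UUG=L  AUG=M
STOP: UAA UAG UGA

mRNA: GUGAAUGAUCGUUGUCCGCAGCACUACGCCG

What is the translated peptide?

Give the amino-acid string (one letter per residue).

Answer: MIVVRSTTP

Derivation:
start AUG at pos 4
pos 4: AUG -> M; peptide=M
pos 7: AUC -> I; peptide=MI
pos 10: GUU -> V; peptide=MIV
pos 13: GUC -> V; peptide=MIVV
pos 16: CGC -> R; peptide=MIVVR
pos 19: AGC -> S; peptide=MIVVRS
pos 22: ACU -> T; peptide=MIVVRST
pos 25: ACG -> T; peptide=MIVVRSTT
pos 28: CCG -> P; peptide=MIVVRSTTP
pos 31: only 0 nt remain (<3), stop (end of mRNA)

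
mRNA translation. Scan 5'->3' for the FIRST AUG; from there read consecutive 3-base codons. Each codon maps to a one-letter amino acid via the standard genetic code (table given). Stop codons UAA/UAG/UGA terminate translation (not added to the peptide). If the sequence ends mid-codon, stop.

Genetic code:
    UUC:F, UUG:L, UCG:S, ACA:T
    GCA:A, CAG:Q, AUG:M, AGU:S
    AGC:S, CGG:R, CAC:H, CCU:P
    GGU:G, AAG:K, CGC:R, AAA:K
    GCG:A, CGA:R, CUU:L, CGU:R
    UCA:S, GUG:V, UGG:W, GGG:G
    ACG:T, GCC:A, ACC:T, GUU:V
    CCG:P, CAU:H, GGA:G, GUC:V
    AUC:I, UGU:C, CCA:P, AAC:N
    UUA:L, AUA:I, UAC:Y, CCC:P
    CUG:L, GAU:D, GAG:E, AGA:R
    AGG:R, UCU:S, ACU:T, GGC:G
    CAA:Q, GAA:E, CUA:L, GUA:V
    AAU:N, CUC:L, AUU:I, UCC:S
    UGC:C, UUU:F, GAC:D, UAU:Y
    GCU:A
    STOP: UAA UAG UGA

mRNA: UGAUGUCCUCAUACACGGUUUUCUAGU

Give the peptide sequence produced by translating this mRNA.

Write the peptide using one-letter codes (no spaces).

Answer: MSSYTVF

Derivation:
start AUG at pos 2
pos 2: AUG -> M; peptide=M
pos 5: UCC -> S; peptide=MS
pos 8: UCA -> S; peptide=MSS
pos 11: UAC -> Y; peptide=MSSY
pos 14: ACG -> T; peptide=MSSYT
pos 17: GUU -> V; peptide=MSSYTV
pos 20: UUC -> F; peptide=MSSYTVF
pos 23: UAG -> STOP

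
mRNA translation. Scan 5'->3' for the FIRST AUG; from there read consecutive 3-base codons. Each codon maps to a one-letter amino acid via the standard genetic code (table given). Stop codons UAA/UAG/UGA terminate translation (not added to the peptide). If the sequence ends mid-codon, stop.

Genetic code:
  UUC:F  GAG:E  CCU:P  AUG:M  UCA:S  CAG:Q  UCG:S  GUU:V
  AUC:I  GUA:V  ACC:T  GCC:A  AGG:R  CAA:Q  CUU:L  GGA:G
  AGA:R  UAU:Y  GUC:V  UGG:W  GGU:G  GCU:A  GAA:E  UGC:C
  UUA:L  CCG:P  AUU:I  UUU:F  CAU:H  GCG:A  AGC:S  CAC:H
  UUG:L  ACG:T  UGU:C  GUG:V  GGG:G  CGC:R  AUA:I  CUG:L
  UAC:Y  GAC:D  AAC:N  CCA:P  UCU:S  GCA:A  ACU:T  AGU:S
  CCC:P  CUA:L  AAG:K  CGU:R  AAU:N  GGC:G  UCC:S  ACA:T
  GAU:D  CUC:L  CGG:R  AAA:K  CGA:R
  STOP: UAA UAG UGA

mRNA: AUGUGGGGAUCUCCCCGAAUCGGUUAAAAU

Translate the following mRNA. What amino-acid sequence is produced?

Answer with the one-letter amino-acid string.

Answer: MWGSPRIG

Derivation:
start AUG at pos 0
pos 0: AUG -> M; peptide=M
pos 3: UGG -> W; peptide=MW
pos 6: GGA -> G; peptide=MWG
pos 9: UCU -> S; peptide=MWGS
pos 12: CCC -> P; peptide=MWGSP
pos 15: CGA -> R; peptide=MWGSPR
pos 18: AUC -> I; peptide=MWGSPRI
pos 21: GGU -> G; peptide=MWGSPRIG
pos 24: UAA -> STOP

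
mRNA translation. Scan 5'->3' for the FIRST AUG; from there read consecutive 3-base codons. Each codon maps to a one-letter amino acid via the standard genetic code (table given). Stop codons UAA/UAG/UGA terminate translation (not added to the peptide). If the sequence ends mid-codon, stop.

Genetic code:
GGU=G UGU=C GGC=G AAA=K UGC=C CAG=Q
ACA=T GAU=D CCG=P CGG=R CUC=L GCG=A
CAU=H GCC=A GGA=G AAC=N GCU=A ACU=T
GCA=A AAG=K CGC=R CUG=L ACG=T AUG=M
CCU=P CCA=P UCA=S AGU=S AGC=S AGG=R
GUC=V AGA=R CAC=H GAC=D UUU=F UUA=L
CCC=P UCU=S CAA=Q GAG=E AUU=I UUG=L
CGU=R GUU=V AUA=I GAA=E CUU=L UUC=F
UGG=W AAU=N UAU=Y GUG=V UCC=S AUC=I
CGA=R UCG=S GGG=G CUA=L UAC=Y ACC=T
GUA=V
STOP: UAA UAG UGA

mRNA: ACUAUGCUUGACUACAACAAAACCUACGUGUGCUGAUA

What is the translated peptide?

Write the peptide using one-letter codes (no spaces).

start AUG at pos 3
pos 3: AUG -> M; peptide=M
pos 6: CUU -> L; peptide=ML
pos 9: GAC -> D; peptide=MLD
pos 12: UAC -> Y; peptide=MLDY
pos 15: AAC -> N; peptide=MLDYN
pos 18: AAA -> K; peptide=MLDYNK
pos 21: ACC -> T; peptide=MLDYNKT
pos 24: UAC -> Y; peptide=MLDYNKTY
pos 27: GUG -> V; peptide=MLDYNKTYV
pos 30: UGC -> C; peptide=MLDYNKTYVC
pos 33: UGA -> STOP

Answer: MLDYNKTYVC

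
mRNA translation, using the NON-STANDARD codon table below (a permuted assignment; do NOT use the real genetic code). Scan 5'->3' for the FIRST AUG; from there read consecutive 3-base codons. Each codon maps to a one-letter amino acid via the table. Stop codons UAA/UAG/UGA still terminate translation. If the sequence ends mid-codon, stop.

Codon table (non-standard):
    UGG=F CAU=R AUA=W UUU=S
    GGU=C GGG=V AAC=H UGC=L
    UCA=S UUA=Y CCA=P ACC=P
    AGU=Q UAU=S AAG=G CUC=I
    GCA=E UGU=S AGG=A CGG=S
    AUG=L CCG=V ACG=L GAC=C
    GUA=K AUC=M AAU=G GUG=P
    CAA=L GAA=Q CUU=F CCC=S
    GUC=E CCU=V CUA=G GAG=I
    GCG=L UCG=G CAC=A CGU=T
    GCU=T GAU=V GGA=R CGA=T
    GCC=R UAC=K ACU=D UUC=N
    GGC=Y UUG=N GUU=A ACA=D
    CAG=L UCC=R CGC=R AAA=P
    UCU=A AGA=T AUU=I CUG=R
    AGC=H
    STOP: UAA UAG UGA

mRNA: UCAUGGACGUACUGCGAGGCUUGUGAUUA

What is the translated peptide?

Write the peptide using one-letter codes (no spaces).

Answer: LCKRTYN

Derivation:
start AUG at pos 2
pos 2: AUG -> L; peptide=L
pos 5: GAC -> C; peptide=LC
pos 8: GUA -> K; peptide=LCK
pos 11: CUG -> R; peptide=LCKR
pos 14: CGA -> T; peptide=LCKRT
pos 17: GGC -> Y; peptide=LCKRTY
pos 20: UUG -> N; peptide=LCKRTYN
pos 23: UGA -> STOP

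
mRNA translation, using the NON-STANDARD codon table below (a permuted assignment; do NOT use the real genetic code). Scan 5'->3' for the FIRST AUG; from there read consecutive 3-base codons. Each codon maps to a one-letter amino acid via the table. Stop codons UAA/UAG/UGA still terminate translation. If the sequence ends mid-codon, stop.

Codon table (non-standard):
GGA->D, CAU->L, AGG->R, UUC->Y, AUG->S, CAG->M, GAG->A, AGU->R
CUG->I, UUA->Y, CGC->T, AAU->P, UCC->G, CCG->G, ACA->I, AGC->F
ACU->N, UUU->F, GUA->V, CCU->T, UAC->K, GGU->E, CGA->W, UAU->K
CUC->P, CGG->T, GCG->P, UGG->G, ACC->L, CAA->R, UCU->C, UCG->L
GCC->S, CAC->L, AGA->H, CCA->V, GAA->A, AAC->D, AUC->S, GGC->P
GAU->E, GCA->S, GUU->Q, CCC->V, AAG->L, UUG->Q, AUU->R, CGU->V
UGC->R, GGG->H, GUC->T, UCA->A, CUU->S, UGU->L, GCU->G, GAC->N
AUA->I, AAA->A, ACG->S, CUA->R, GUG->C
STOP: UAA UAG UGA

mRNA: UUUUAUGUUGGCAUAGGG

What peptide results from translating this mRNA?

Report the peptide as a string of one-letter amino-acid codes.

start AUG at pos 4
pos 4: AUG -> S; peptide=S
pos 7: UUG -> Q; peptide=SQ
pos 10: GCA -> S; peptide=SQS
pos 13: UAG -> STOP

Answer: SQS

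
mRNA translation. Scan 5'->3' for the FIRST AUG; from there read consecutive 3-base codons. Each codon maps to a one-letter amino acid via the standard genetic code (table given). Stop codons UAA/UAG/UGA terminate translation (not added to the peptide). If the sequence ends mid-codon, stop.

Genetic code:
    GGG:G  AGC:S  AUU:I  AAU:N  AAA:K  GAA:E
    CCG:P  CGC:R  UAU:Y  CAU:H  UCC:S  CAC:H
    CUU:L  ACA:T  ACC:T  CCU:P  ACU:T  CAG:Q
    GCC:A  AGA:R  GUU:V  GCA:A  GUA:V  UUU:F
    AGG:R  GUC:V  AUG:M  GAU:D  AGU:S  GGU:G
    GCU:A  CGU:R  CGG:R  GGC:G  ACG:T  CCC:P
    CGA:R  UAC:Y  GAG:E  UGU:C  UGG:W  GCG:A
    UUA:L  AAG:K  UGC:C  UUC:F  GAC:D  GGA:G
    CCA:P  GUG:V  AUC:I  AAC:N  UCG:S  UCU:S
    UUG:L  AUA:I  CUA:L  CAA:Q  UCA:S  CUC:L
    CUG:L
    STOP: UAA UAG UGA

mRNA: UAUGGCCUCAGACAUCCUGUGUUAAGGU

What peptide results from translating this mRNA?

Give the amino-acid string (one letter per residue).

start AUG at pos 1
pos 1: AUG -> M; peptide=M
pos 4: GCC -> A; peptide=MA
pos 7: UCA -> S; peptide=MAS
pos 10: GAC -> D; peptide=MASD
pos 13: AUC -> I; peptide=MASDI
pos 16: CUG -> L; peptide=MASDIL
pos 19: UGU -> C; peptide=MASDILC
pos 22: UAA -> STOP

Answer: MASDILC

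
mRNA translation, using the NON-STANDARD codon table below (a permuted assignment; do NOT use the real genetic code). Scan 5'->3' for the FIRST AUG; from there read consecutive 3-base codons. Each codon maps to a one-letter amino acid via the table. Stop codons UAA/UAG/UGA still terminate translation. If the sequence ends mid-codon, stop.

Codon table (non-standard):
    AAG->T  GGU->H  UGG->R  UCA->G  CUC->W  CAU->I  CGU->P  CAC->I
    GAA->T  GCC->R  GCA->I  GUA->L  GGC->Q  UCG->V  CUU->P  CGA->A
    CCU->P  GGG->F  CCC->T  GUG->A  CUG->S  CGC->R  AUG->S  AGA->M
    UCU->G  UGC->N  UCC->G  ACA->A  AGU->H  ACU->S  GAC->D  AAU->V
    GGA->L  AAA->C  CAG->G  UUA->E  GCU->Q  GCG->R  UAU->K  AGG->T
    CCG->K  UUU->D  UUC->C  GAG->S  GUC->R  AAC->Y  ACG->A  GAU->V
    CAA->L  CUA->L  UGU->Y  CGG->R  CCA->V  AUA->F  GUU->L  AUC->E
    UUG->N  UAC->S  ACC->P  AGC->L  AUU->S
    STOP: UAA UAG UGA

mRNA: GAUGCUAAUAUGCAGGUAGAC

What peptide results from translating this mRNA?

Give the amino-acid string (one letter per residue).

Answer: SLFNT

Derivation:
start AUG at pos 1
pos 1: AUG -> S; peptide=S
pos 4: CUA -> L; peptide=SL
pos 7: AUA -> F; peptide=SLF
pos 10: UGC -> N; peptide=SLFN
pos 13: AGG -> T; peptide=SLFNT
pos 16: UAG -> STOP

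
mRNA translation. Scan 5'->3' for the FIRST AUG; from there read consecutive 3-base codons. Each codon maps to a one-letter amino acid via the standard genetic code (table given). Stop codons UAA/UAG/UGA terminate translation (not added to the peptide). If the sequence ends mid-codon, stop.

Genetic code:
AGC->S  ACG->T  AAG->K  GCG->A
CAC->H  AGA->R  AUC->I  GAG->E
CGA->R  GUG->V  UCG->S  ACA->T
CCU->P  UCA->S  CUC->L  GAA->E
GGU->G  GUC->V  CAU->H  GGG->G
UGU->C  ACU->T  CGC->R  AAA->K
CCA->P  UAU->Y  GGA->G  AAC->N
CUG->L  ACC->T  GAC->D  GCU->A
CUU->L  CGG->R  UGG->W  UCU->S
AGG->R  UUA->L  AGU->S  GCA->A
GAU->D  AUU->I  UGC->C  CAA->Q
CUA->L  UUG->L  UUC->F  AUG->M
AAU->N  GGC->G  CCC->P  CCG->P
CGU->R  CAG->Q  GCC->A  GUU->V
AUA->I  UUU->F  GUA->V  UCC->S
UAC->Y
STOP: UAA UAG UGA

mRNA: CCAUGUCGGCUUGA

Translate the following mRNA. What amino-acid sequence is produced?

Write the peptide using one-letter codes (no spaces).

Answer: MSA

Derivation:
start AUG at pos 2
pos 2: AUG -> M; peptide=M
pos 5: UCG -> S; peptide=MS
pos 8: GCU -> A; peptide=MSA
pos 11: UGA -> STOP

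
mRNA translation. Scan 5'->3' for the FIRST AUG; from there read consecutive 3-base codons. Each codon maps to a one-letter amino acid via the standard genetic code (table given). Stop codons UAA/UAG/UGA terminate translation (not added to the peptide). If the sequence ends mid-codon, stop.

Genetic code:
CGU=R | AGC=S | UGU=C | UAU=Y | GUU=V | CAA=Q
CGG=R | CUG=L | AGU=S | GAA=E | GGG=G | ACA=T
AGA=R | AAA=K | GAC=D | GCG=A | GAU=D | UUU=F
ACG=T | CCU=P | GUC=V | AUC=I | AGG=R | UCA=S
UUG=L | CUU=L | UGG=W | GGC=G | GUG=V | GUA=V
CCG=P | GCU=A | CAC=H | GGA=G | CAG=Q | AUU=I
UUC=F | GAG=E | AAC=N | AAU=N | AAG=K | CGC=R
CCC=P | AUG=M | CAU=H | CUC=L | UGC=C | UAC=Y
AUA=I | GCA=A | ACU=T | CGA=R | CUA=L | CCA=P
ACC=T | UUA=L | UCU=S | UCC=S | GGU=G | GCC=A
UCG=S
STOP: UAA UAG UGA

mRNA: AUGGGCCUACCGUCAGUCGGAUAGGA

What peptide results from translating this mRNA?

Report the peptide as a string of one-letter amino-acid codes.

Answer: MGLPSVG

Derivation:
start AUG at pos 0
pos 0: AUG -> M; peptide=M
pos 3: GGC -> G; peptide=MG
pos 6: CUA -> L; peptide=MGL
pos 9: CCG -> P; peptide=MGLP
pos 12: UCA -> S; peptide=MGLPS
pos 15: GUC -> V; peptide=MGLPSV
pos 18: GGA -> G; peptide=MGLPSVG
pos 21: UAG -> STOP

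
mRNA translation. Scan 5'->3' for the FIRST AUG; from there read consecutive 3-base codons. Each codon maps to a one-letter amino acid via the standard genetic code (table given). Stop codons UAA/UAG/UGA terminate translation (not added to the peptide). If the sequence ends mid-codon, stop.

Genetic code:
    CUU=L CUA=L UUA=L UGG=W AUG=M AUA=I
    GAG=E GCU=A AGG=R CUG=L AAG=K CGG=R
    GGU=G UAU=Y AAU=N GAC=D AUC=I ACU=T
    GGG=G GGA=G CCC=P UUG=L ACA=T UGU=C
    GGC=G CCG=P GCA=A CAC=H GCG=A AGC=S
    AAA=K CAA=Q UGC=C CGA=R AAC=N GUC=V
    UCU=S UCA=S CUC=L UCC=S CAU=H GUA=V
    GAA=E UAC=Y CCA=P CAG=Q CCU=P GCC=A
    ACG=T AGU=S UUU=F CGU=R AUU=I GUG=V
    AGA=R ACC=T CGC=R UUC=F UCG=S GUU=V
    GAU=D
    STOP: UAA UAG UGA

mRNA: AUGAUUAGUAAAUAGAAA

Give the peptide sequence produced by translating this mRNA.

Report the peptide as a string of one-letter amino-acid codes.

Answer: MISK

Derivation:
start AUG at pos 0
pos 0: AUG -> M; peptide=M
pos 3: AUU -> I; peptide=MI
pos 6: AGU -> S; peptide=MIS
pos 9: AAA -> K; peptide=MISK
pos 12: UAG -> STOP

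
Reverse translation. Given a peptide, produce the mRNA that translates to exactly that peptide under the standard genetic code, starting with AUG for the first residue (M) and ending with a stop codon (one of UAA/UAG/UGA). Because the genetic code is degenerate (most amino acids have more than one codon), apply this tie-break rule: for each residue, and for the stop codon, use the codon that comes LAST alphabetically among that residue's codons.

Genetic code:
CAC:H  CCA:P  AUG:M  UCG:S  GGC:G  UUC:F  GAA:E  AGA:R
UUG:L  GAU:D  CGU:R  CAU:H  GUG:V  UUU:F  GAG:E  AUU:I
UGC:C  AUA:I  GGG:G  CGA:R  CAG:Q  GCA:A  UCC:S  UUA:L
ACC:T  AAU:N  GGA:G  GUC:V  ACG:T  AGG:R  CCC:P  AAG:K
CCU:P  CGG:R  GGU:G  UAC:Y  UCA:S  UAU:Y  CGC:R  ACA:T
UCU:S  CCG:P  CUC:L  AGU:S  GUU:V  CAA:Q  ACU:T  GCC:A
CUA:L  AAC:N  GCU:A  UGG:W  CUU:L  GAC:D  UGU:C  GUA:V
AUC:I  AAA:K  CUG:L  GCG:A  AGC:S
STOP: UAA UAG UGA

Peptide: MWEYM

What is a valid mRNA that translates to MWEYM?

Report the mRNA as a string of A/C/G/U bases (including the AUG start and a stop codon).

Answer: mRNA: AUGUGGGAGUAUAUGUGA

Derivation:
residue 1: M -> AUG (start codon)
residue 2: W -> UGG (only codon)
residue 3: E codons sorted = GAA,GAG -> pick last = GAG
residue 4: Y codons sorted = UAC,UAU -> pick last = UAU
residue 5: M -> AUG (only codon)
terminator: stop codons sorted = UAA,UAG,UGA -> pick last = UGA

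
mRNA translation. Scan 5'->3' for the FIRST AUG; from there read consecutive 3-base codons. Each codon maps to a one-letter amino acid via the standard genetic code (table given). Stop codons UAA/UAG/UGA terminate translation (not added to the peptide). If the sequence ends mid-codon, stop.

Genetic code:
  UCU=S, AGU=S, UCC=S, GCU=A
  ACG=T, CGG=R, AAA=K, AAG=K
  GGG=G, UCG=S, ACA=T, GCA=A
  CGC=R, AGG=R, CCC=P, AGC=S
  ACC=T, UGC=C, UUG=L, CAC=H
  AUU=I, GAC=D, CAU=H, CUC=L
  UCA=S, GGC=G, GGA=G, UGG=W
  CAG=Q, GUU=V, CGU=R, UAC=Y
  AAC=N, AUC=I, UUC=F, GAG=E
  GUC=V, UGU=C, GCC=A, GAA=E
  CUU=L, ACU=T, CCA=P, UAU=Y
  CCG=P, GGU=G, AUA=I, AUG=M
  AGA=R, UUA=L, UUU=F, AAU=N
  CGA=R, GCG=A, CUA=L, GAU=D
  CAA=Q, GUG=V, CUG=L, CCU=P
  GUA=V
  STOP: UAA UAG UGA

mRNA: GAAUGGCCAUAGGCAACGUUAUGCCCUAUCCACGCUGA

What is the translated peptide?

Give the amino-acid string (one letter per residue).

Answer: MAIGNVMPYPR

Derivation:
start AUG at pos 2
pos 2: AUG -> M; peptide=M
pos 5: GCC -> A; peptide=MA
pos 8: AUA -> I; peptide=MAI
pos 11: GGC -> G; peptide=MAIG
pos 14: AAC -> N; peptide=MAIGN
pos 17: GUU -> V; peptide=MAIGNV
pos 20: AUG -> M; peptide=MAIGNVM
pos 23: CCC -> P; peptide=MAIGNVMP
pos 26: UAU -> Y; peptide=MAIGNVMPY
pos 29: CCA -> P; peptide=MAIGNVMPYP
pos 32: CGC -> R; peptide=MAIGNVMPYPR
pos 35: UGA -> STOP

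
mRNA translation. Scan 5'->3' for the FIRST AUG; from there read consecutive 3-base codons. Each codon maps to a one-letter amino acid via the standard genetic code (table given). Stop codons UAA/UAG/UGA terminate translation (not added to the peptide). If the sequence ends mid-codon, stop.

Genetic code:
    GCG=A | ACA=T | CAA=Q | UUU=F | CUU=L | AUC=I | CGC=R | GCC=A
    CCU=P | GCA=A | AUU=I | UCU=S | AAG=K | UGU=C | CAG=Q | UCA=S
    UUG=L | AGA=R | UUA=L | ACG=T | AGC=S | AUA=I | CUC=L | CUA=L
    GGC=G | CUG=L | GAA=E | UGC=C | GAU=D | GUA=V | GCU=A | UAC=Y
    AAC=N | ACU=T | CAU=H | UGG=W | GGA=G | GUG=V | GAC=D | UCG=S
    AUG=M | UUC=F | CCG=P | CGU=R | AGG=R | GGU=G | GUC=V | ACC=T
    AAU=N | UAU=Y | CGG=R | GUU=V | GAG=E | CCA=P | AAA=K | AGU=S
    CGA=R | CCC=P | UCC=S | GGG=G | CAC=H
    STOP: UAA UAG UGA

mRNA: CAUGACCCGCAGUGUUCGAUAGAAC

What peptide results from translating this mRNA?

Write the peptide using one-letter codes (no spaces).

Answer: MTRSVR

Derivation:
start AUG at pos 1
pos 1: AUG -> M; peptide=M
pos 4: ACC -> T; peptide=MT
pos 7: CGC -> R; peptide=MTR
pos 10: AGU -> S; peptide=MTRS
pos 13: GUU -> V; peptide=MTRSV
pos 16: CGA -> R; peptide=MTRSVR
pos 19: UAG -> STOP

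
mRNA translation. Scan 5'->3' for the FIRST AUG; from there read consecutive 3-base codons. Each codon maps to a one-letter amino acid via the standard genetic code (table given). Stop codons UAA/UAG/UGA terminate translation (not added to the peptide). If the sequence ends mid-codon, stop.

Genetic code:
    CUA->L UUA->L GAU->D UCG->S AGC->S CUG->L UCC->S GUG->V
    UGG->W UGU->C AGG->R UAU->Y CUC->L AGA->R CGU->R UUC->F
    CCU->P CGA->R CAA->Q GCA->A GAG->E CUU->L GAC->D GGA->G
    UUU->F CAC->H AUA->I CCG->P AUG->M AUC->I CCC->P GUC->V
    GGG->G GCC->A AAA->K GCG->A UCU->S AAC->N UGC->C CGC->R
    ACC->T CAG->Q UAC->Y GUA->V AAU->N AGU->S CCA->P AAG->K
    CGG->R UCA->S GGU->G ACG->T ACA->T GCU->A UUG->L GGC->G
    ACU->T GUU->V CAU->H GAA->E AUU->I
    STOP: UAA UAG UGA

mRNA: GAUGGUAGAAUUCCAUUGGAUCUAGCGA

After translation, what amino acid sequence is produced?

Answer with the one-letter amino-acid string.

start AUG at pos 1
pos 1: AUG -> M; peptide=M
pos 4: GUA -> V; peptide=MV
pos 7: GAA -> E; peptide=MVE
pos 10: UUC -> F; peptide=MVEF
pos 13: CAU -> H; peptide=MVEFH
pos 16: UGG -> W; peptide=MVEFHW
pos 19: AUC -> I; peptide=MVEFHWI
pos 22: UAG -> STOP

Answer: MVEFHWI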